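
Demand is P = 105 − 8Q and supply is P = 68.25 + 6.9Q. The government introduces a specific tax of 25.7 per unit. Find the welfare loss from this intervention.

22.16

Competitive equilibrium: 105 − 8Q = 68.25 + 6.9Q → Q* = 2.4664, P* = 85.2685.
With the tax, the buyer price exceeds the seller price by 25.7: (105 − 8Q) − (68.25 + 6.9Q) = 25.7 → Q' = 0.7416.
ΔQ = 2.4664 − 0.7416 = 1.7248; the wedge equals the tax, 25.7.
The triangle = ½ × 1.7248 × 25.7 = 22.16.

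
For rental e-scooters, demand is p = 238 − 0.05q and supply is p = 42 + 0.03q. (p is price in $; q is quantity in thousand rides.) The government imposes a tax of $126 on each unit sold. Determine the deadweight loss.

Competitive equilibrium: 238 − 0.05q = 42 + 0.03q → q* = 2450, p* = 115.5.
With the tax, the buyer price exceeds the seller price by 126: (238 − 0.05q) − (42 + 0.03q) = 126 → q' = 875.
Δq = 2450 − 875 = 1575; the wedge equals the tax, 126.
DWL = ½ × 1575 × 126 = $99225 thousand.

$99225 thousand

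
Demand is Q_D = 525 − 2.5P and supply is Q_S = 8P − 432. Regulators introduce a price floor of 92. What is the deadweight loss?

1.21

In inverse form: demand P = 210 − 0.4Q, supply P = 54 + 0.125Q.
Competitive equilibrium: 210 − 0.4Q = 54 + 0.125Q → Q* = 297.1429, P* = 91.1429.
At the floor P = 92, quantity demanded = (210 − 92)/0.4 = 295.
Sellers' marginal cost at Q' = 295: 54 + 0.125·295 = 90.875.
ΔQ = 297.1429 − 295 = 2.1429; wedge = 92 − 90.875 = 1.125.
DWL = ½ × 2.1429 × 1.125 = 1.21.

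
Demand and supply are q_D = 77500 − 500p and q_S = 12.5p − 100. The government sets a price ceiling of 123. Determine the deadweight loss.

5172.35

In inverse form: demand p = 155 − 0.002q, supply p = 8 + 0.08q.
Competitive equilibrium: 155 − 0.002q = 8 + 0.08q → q* = 1792.6829, p* = 151.4146.
At the ceiling p = 123, quantity supplied = (123 − 8)/0.08 = 1437.5.
Willingness to pay at q' = 1437.5: 155 − 0.002·1437.5 = 152.125.
Δq = 1792.6829 − 1437.5 = 355.1829; wedge = 152.125 − 123 = 29.125.
The triangle = ½ × 355.1829 × 29.125 = 5172.35.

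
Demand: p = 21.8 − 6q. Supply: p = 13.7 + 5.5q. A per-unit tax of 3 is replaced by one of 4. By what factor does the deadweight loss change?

Competitive equilibrium: 21.8 − 6q = 13.7 + 5.5q → q* = 0.7043, p* = 17.5739.
For a per-unit tax t: Δq = t/11.5, so DWL = ½·t·(t/11.5) = t²/23.
At t = 3: DWL = 0.391. At t = 4: DWL = 0.696.
Ratio = (4/3)² = 1.778.

1.778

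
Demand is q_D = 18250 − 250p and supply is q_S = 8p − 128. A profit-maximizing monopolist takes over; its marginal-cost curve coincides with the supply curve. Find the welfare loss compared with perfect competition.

In inverse form: demand p = 73 − 0.004q, supply p = 16 + 0.125q.
Competitive equilibrium: 73 − 0.004q = 16 + 0.125q → q* = 441.8605, p* = 71.2326.
Marginal revenue: MR = 73 − 0.008q. Set MR = MC: 73 − 0.008q = 16 + 0.125q → q_m = 428.5714.
Price p_m = 73 − 0.004·428.5714 = 71.2857; MC(q_m) = 16 + 0.125·428.5714 = 69.5714.
Competitive q* = 441.8605, so Δq = 13.2891; wedge = 71.2857 − 69.5714 = 1.7143.
The triangle = ½ × 13.2891 × 1.7143 = 11.39.

11.39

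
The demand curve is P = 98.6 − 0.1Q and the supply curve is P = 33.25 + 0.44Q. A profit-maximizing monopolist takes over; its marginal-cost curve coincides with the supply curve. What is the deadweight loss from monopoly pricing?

Competitive equilibrium: 98.6 − 0.1Q = 33.25 + 0.44Q → Q* = 121.0185, P* = 86.4981.
Marginal revenue: MR = 98.6 − 0.2Q. Set MR = MC: 98.6 − 0.2Q = 33.25 + 0.44Q → Q_m = 102.1094.
Price P_m = 98.6 − 0.1·102.1094 = 88.3891; MC(Q_m) = 33.25 + 0.44·102.1094 = 78.1781.
Competitive Q* = 121.0185, so ΔQ = 18.9091; wedge = 88.3891 − 78.1781 = 10.211.
The triangle = ½ × 18.9091 × 10.211 = 96.54.

96.54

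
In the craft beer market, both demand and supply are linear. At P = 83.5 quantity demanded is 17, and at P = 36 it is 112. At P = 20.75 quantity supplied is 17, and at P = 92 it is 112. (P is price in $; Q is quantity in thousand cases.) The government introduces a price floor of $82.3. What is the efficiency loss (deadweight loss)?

$1428.025 thousand

Demand slope = (36 − 83.5)/(112 − 17) = −0.5, so P = 92 − 0.5Q.
Supply slope = (92 − 20.75)/(112 − 17) = 0.75, so P = 8 + 0.75Q.
Competitive equilibrium: 92 − 0.5Q = 8 + 0.75Q → Q* = 67.2, P* = 58.4.
At the floor P = 82.3, quantity demanded = (92 − 82.3)/0.5 = 19.4.
Sellers' marginal cost at Q' = 19.4: 8 + 0.75·19.4 = 22.55.
ΔQ = 67.2 − 19.4 = 47.8; wedge = 82.3 − 22.55 = 59.75.
The triangle = ½ × 47.8 × 59.75 = $1428.025 thousand.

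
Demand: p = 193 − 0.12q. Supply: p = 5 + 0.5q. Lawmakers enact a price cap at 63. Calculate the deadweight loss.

10866.59

Competitive equilibrium: 193 − 0.12q = 5 + 0.5q → q* = 303.2258, p* = 156.6129.
At the ceiling p = 63, quantity supplied = (63 − 5)/0.5 = 116.
Willingness to pay at q' = 116: 193 − 0.12·116 = 179.08.
Δq = 303.2258 − 116 = 187.2258; wedge = 179.08 − 63 = 116.08.
Deadweight loss = ½ × 187.2258 × 116.08 = 10866.59.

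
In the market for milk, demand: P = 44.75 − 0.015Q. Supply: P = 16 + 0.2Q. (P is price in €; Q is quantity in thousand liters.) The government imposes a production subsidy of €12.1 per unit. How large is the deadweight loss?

€340.49 thousand

Competitive equilibrium: 44.75 − 0.015Q = 16 + 0.2Q → Q* = 133.7209, P* = 42.7442.
The subsidy lowers effective supply by 12.1: P = 3.9 + 0.2Q.
New quantity: 44.75 − 0.015Q = 3.9 + 0.2Q → Q' = 190.
Overproduction ΔQ = 190 − 133.7209 = 56.2791; wedge = subsidy = 12.1.
Deadweight loss = ½ × 56.2791 × 12.1 = €340.49 thousand.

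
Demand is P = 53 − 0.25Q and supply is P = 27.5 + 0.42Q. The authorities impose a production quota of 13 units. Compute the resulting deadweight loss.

210.38

Competitive equilibrium: 53 − 0.25Q = 27.5 + 0.42Q → Q* = 38.0597, P* = 43.4851.
At Q = 13: demand price = 53 − 0.25·13 = 49.75; supply price = 27.5 + 0.42·13 = 32.96.
ΔQ = 38.0597 − 13 = 25.0597; wedge = 49.75 − 32.96 = 16.79.
DWL = ½ × 25.0597 × 16.79 = 210.38.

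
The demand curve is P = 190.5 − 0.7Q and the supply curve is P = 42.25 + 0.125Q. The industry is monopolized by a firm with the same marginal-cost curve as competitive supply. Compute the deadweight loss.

Competitive equilibrium: 190.5 − 0.7Q = 42.25 + 0.125Q → Q* = 179.697, P* = 64.7121.
Marginal revenue: MR = 190.5 − 1.4Q. Set MR = MC: 190.5 − 1.4Q = 42.25 + 0.125Q → Q_m = 97.2131.
Price P_m = 190.5 − 0.7·97.2131 = 122.4508; MC(Q_m) = 42.25 + 0.125·97.2131 = 54.4016.
Competitive Q* = 179.697, so ΔQ = 82.4839; wedge = 122.4508 − 54.4016 = 68.0492.
Welfare loss = ½ × 82.4839 × 68.0492 = 2806.48.

2806.48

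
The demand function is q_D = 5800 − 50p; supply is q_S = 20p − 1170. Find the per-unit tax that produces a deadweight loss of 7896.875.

33.25

In inverse form: demand p = 116 − 0.02q, supply p = 58.5 + 0.05q.
Competitive equilibrium: 116 − 0.02q = 58.5 + 0.05q → q* = 821.4286, p* = 99.5714.
A tax t gives Δq = t/0.07 and wedge t, so DWL = t²/0.14.
t²/0.14 = 7896.875 → t² = 1105.5625 → t = 33.25.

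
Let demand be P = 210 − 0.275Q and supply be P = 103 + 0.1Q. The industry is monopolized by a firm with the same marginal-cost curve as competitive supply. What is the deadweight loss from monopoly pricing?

2732.40

Competitive equilibrium: 210 − 0.275Q = 103 + 0.1Q → Q* = 285.33333, P* = 131.53333.
Marginal revenue: MR = 210 − 0.55Q. Set MR = MC: 210 − 0.55Q = 103 + 0.1Q → Q_m = 164.61538.
Price P_m = 210 − 0.275·164.61538 = 164.73077; MC(Q_m) = 103 + 0.1·164.61538 = 119.46154.
Competitive Q* = 285.33333, so ΔQ = 120.71795; wedge = 164.73077 − 119.46154 = 45.26923.
DWL = ½ × 120.71795 × 45.26923 = 2732.40.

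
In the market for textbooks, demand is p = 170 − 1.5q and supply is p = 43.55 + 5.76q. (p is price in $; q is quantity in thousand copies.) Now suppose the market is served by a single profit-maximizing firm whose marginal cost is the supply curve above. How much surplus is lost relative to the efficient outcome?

$32.29 thousand

Competitive equilibrium: 170 − 1.5q = 43.55 + 5.76q → q* = 17.4174, p* = 143.874.
Marginal revenue: MR = 170 − 3q. Set MR = MC: 170 − 3q = 43.55 + 5.76q → q_m = 14.4349.
Price p_m = 170 − 1.5·14.4349 = 148.3477; MC(q_m) = 43.55 + 5.76·14.4349 = 126.695.
Competitive q* = 17.4174, so Δq = 2.9825; wedge = 148.3477 − 126.695 = 21.6527.
Deadweight loss = ½ × 2.9825 × 21.6527 = $32.29 thousand.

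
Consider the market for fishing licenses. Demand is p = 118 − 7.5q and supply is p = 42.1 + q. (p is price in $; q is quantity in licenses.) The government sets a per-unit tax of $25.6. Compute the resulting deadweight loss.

$38.55

Competitive equilibrium: 118 − 7.5q = 42.1 + q → q* = 8.9294, p* = 51.0294.
With the tax, the buyer price exceeds the seller price by 25.6: (118 − 7.5q) − (42.1 + q) = 25.6 → q' = 5.9176.
Δq = 8.9294 − 5.9176 = 3.0118; the wedge equals the tax, 25.6.
Welfare loss = ½ × 3.0118 × 25.6 = $38.55.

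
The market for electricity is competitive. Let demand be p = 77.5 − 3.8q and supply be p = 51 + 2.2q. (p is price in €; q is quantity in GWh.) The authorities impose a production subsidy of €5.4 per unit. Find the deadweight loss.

€2.43

Competitive equilibrium: 77.5 − 3.8q = 51 + 2.2q → q* = 4.4167, p* = 60.7167.
The subsidy lowers effective supply by 5.4: p = 45.6 + 2.2q.
New quantity: 77.5 − 3.8q = 45.6 + 2.2q → q' = 5.3167.
Overproduction Δq = 5.3167 − 4.4167 = 0.9; wedge = subsidy = 5.4.
DWL = ½ × 0.9 × 5.4 = €2.43.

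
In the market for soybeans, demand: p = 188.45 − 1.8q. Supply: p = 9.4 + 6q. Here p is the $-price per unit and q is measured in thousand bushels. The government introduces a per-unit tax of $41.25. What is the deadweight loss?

$109.07 thousand

Competitive equilibrium: 188.45 − 1.8q = 9.4 + 6q → q* = 22.9551, p* = 147.1308.
With the tax, the buyer price exceeds the seller price by 41.25: (188.45 − 1.8q) − (9.4 + 6q) = 41.25 → q' = 17.6667.
Δq = 22.9551 − 17.6667 = 5.2884; the wedge equals the tax, 41.25.
Deadweight loss = ½ × 5.2884 × 41.25 = $109.07 thousand.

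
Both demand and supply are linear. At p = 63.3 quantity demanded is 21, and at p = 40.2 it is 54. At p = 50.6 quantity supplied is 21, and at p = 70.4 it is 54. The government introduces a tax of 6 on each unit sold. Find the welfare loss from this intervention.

Demand slope = (40.2 − 63.3)/(54 − 21) = −0.7, so p = 78 − 0.7q.
Supply slope = (70.4 − 50.6)/(54 − 21) = 0.6, so p = 38 + 0.6q.
Competitive equilibrium: 78 − 0.7q = 38 + 0.6q → q* = 30.7692, p* = 56.4615.
With the tax, the buyer price exceeds the seller price by 6: (78 − 0.7q) − (38 + 0.6q) = 6 → q' = 26.1538.
Δq = 30.7692 − 26.1538 = 4.6154; the wedge equals the tax, 6.
The triangle = ½ × 4.6154 × 6 = 13.85.

13.85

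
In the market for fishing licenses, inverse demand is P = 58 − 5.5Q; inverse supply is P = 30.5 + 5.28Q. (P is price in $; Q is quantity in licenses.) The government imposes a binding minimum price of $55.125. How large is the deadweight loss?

Competitive equilibrium: 58 − 5.5Q = 30.5 + 5.28Q → Q* = 2.551, P* = 43.9694.
At the floor P = 55.125, quantity demanded = (58 − 55.125)/5.5 = 0.5227.
Sellers' marginal cost at Q' = 0.5227: 30.5 + 5.28·0.5227 = 33.2599.
ΔQ = 2.551 − 0.5227 = 2.0283; wedge = 55.125 − 33.2599 = 21.8651.
Deadweight loss = ½ × 2.0283 × 21.8651 = $22.17.

$22.17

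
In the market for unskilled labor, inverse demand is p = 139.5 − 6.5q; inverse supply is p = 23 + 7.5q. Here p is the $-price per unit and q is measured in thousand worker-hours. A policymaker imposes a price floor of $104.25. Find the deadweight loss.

Competitive equilibrium: 139.5 − 6.5q = 23 + 7.5q → q* = 8.3214, p* = 85.4107.
At the floor p = 104.25, quantity demanded = (139.5 − 104.25)/6.5 = 5.4231.
Sellers' marginal cost at q' = 5.4231: 23 + 7.5·5.4231 = 63.6733.
Δq = 8.3214 − 5.4231 = 2.8983; wedge = 104.25 − 63.6733 = 40.5767.
DWL = ½ × 2.8983 × 40.5767 = $58.80 thousand.

$58.80 thousand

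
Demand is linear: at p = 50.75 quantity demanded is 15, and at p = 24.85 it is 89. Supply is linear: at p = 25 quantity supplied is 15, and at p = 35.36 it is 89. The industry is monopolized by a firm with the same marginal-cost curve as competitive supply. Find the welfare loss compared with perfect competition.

194.09

Demand slope = (24.85 − 50.75)/(89 − 15) = −0.35, so p = 56 − 0.35q.
Supply slope = (35.36 − 25)/(89 − 15) = 0.14, so p = 22.9 + 0.14q.
Competitive equilibrium: 56 − 0.35q = 22.9 + 0.14q → q* = 67.551, p* = 32.3571.
Marginal revenue: MR = 56 − 0.7q. Set MR = MC: 56 − 0.7q = 22.9 + 0.14q → q_m = 39.4048.
Price p_m = 56 − 0.35·39.4048 = 42.2083; MC(q_m) = 22.9 + 0.14·39.4048 = 28.4167.
Competitive q* = 67.551, so Δq = 28.1462; wedge = 42.2083 − 28.4167 = 13.7916.
Deadweight loss = ½ × 28.1462 × 13.7916 = 194.09.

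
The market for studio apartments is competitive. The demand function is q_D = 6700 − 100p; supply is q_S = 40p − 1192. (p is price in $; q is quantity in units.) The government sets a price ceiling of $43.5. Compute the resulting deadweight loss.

In inverse form: demand p = 67 − 0.01q, supply p = 29.8 + 0.025q.
Competitive equilibrium: 67 − 0.01q = 29.8 + 0.025q → q* = 1062.8571, p* = 56.3714.
At the ceiling p = 43.5, quantity supplied = (43.5 − 29.8)/0.025 = 548.
Willingness to pay at q' = 548: 67 − 0.01·548 = 61.52.
Δq = 1062.8571 − 548 = 514.8571; wedge = 61.52 − 43.5 = 18.02.
DWL = ½ × 514.8571 × 18.02 = $4638.86.

$4638.86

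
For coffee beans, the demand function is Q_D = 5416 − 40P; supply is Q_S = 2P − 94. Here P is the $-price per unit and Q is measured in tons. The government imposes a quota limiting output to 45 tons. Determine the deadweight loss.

In inverse form: demand P = 135.4 − 0.025Q, supply P = 47 + 0.5Q.
Competitive equilibrium: 135.4 − 0.025Q = 47 + 0.5Q → Q* = 168.381, P* = 131.1905.
At Q = 45: demand price = 135.4 − 0.025·45 = 134.275; supply price = 47 + 0.5·45 = 69.5.
ΔQ = 168.381 − 45 = 123.381; wedge = 134.275 − 69.5 = 64.775.
Deadweight loss = ½ × 123.381 × 64.775 = $3996.

$3996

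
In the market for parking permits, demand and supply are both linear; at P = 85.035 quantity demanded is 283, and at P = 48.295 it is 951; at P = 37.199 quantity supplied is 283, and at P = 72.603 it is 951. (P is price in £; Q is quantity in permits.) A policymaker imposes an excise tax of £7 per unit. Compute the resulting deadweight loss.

Demand slope = (48.295 − 85.035)/(951 − 283) = −0.055, so P = 100.6 − 0.055Q.
Supply slope = (72.603 − 37.199)/(951 − 283) = 0.053, so P = 22.2 + 0.053Q.
Competitive equilibrium: 100.6 − 0.055Q = 22.2 + 0.053Q → Q* = 725.9259, P* = 60.6741.
With the tax, the buyer price exceeds the seller price by 7: (100.6 − 0.055Q) − (22.2 + 0.053Q) = 7 → Q' = 661.1111.
ΔQ = 725.9259 − 661.1111 = 64.8148; the wedge equals the tax, 7.
DWL = ½ × 64.8148 × 7 = £226.85.

£226.85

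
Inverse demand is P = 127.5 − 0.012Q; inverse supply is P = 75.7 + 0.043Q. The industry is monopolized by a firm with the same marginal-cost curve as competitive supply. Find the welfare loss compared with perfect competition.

Competitive equilibrium: 127.5 − 0.012Q = 75.7 + 0.043Q → Q* = 941.8182, P* = 116.1982.
Marginal revenue: MR = 127.5 − 0.024Q. Set MR = MC: 127.5 − 0.024Q = 75.7 + 0.043Q → Q_m = 773.1343.
Price P_m = 127.5 − 0.012·773.1343 = 118.2224; MC(Q_m) = 75.7 + 0.043·773.1343 = 108.9448.
Competitive Q* = 941.8182, so ΔQ = 168.6839; wedge = 118.2224 − 108.9448 = 9.2776.
Welfare loss = ½ × 168.6839 × 9.2776 = 782.49.

782.49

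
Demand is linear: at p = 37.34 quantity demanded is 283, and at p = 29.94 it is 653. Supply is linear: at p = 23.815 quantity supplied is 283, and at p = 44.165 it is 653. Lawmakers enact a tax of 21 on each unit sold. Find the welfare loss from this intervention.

Demand slope = (29.94 − 37.34)/(653 − 283) = −0.02, so p = 43 − 0.02q.
Supply slope = (44.165 − 23.815)/(653 − 283) = 0.055, so p = 8.25 + 0.055q.
Competitive equilibrium: 43 − 0.02q = 8.25 + 0.055q → q* = 463.3333, p* = 33.7333.
With the tax, the buyer price exceeds the seller price by 21: (43 − 0.02q) − (8.25 + 0.055q) = 21 → q' = 183.3333.
Δq = 463.3333 − 183.3333 = 280; the wedge equals the tax, 21.
DWL = ½ × 280 × 21 = 2940.

2940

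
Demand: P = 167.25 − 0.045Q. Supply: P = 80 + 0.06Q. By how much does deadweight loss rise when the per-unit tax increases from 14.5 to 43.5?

8009.52

Competitive equilibrium: 167.25 − 0.045Q = 80 + 0.06Q → Q* = 830.9524, P* = 129.8571.
For a per-unit tax t: ΔQ = t/0.105, so DWL = ½·t·(t/0.105) = t²/0.21.
At t = 14.5: DWL = 1001.19. At t = 43.5: DWL = 9010.714.
Increase = 9010.714 − 1001.19 = 8009.52.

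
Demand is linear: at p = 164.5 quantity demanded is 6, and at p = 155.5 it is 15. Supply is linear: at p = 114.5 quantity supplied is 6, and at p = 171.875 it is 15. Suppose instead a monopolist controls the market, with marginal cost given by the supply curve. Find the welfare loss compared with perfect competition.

Demand slope = (155.5 − 164.5)/(15 − 6) = −1, so p = 170.5 − q.
Supply slope = (171.875 − 114.5)/(15 − 6) = 6.375, so p = 76.25 + 6.375q.
Competitive equilibrium: 170.5 − q = 76.25 + 6.375q → q* = 12.7797, p* = 157.7203.
Marginal revenue: MR = 170.5 − 2q. Set MR = MC: 170.5 − 2q = 76.25 + 6.375q → q_m = 11.2537.
Price p_m = 170.5 − 1·11.2537 = 159.2463; MC(q_m) = 76.25 + 6.375·11.2537 = 147.9923.
Competitive q* = 12.7797, so Δq = 1.526; wedge = 159.2463 − 147.9923 = 11.254.
The triangle = ½ × 1.526 × 11.254 = 8.59.

8.59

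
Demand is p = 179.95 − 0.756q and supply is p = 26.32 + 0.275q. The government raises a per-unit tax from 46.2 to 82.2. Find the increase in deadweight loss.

2241.71

Competitive equilibrium: 179.95 − 0.756q = 26.32 + 0.275q → q* = 149.0107, p* = 67.2979.
For a per-unit tax t: Δq = t/1.031, so DWL = ½·t·(t/1.031) = t²/2.062.
At t = 46.2: DWL = 1035.131. At t = 82.2: DWL = 3276.838.
Increase = 3276.838 − 1035.131 = 2241.71.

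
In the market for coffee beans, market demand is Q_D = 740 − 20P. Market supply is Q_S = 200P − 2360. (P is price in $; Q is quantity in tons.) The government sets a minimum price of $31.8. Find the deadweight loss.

In inverse form: demand P = 37 − 0.05Q, supply P = 11.8 + 0.005Q.
Competitive equilibrium: 37 − 0.05Q = 11.8 + 0.005Q → Q* = 458.1818, P* = 14.0909.
At the floor P = 31.8, quantity demanded = (37 − 31.8)/0.05 = 104.
Sellers' marginal cost at Q' = 104: 11.8 + 0.005·104 = 12.32.
ΔQ = 458.1818 − 104 = 354.1818; wedge = 31.8 − 12.32 = 19.48.
Deadweight loss = ½ × 354.1818 × 19.48 = $3449.73.

$3449.73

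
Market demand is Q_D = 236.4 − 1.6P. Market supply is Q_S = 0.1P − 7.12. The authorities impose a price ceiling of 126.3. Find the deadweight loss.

15.26

In inverse form: demand P = 147.75 − 0.625Q, supply P = 71.2 + 10Q.
Competitive equilibrium: 147.75 − 0.625Q = 71.2 + 10Q → Q* = 7.2047, P* = 143.2471.
At the ceiling P = 126.3, quantity supplied = (126.3 − 71.2)/10 = 5.51.
Willingness to pay at Q' = 5.51: 147.75 − 0.625·5.51 = 144.3063.
ΔQ = 7.2047 − 5.51 = 1.6947; wedge = 144.3063 − 126.3 = 18.0063.
DWL = ½ × 1.6947 × 18.0063 = 15.26.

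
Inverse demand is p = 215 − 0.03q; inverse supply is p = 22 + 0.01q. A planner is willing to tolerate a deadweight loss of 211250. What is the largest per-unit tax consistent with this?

Competitive equilibrium: 215 − 0.03q = 22 + 0.01q → q* = 4825, p* = 70.25.
A tax t gives Δq = t/0.04 and wedge t, so DWL = t²/0.08.
t²/0.08 = 211250 → t² = 16900 → t = 130.

130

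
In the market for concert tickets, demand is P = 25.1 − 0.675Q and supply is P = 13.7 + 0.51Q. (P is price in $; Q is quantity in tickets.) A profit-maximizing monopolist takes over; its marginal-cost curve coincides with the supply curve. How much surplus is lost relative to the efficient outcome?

Competitive equilibrium: 25.1 − 0.675Q = 13.7 + 0.51Q → Q* = 9.6203, P* = 18.6063.
Marginal revenue: MR = 25.1 − 1.35Q. Set MR = MC: 25.1 − 1.35Q = 13.7 + 0.51Q → Q_m = 6.129.
Price P_m = 25.1 − 0.675·6.129 = 20.9629; MC(Q_m) = 13.7 + 0.51·6.129 = 16.8258.
Competitive Q* = 9.6203, so ΔQ = 3.4913; wedge = 20.9629 − 16.8258 = 4.1371.
DWL = ½ × 3.4913 × 4.1371 = $7.22.

$7.22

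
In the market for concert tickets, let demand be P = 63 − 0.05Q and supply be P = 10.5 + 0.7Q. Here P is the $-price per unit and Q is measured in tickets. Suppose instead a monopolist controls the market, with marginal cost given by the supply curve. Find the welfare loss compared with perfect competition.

$7.18

Competitive equilibrium: 63 − 0.05Q = 10.5 + 0.7Q → Q* = 70, P* = 59.5.
Marginal revenue: MR = 63 − 0.1Q. Set MR = MC: 63 − 0.1Q = 10.5 + 0.7Q → Q_m = 65.625.
Price P_m = 63 − 0.05·65.625 = 59.7188; MC(Q_m) = 10.5 + 0.7·65.625 = 56.4375.
Competitive Q* = 70, so ΔQ = 4.375; wedge = 59.7188 − 56.4375 = 3.2813.
The triangle = ½ × 4.375 × 3.2813 = $7.18.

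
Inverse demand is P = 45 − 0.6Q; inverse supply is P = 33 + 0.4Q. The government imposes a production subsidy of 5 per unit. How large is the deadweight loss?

Competitive equilibrium: 45 − 0.6Q = 33 + 0.4Q → Q* = 12, P* = 37.8.
The subsidy lowers effective supply by 5: P = 28 + 0.4Q.
New quantity: 45 − 0.6Q = 28 + 0.4Q → Q' = 17.
Overproduction ΔQ = 17 − 12 = 5; wedge = subsidy = 5.
Welfare loss = ½ × 5 × 5 = 12.50.

12.50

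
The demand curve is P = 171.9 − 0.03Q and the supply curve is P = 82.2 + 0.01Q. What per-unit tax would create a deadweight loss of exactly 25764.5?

45.4

Competitive equilibrium: 171.9 − 0.03Q = 82.2 + 0.01Q → Q* = 2242.5, P* = 104.625.
A tax t gives ΔQ = t/0.04 and wedge t, so DWL = t²/0.08.
t²/0.08 = 25764.5 → t² = 2061.16 → t = 45.4.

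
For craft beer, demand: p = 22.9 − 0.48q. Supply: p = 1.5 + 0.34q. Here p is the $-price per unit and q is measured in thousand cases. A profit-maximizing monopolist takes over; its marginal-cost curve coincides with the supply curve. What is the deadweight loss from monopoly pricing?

Competitive equilibrium: 22.9 − 0.48q = 1.5 + 0.34q → q* = 26.0976, p* = 10.3732.
Marginal revenue: MR = 22.9 − 0.96q. Set MR = MC: 22.9 − 0.96q = 1.5 + 0.34q → q_m = 16.4615.
Price p_m = 22.9 − 0.48·16.4615 = 14.9985; MC(q_m) = 1.5 + 0.34·16.4615 = 7.0969.
Competitive q* = 26.0976, so Δq = 9.6361; wedge = 14.9985 − 7.0969 = 7.9016.
DWL = ½ × 9.6361 × 7.9016 = $38.07 thousand.

$38.07 thousand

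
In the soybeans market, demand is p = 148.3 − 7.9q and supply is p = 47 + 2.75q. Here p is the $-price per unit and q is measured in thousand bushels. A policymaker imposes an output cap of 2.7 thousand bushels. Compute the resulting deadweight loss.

$247.08 thousand

Competitive equilibrium: 148.3 − 7.9q = 47 + 2.75q → q* = 9.5117, p* = 73.1573.
At q = 2.7: demand price = 148.3 − 7.9·2.7 = 126.97; supply price = 47 + 2.75·2.7 = 54.425.
Δq = 9.5117 − 2.7 = 6.8117; wedge = 126.97 − 54.425 = 72.545.
Deadweight loss = ½ × 6.8117 × 72.545 = $247.08 thousand.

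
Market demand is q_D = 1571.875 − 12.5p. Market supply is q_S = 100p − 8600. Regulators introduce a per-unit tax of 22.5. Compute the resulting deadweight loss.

2812.50

In inverse form: demand p = 125.75 − 0.08q, supply p = 86 + 0.01q.
Competitive equilibrium: 125.75 − 0.08q = 86 + 0.01q → q* = 441.6667, p* = 90.4167.
With the tax, the buyer price exceeds the seller price by 22.5: (125.75 − 0.08q) − (86 + 0.01q) = 22.5 → q' = 191.6667.
Δq = 441.6667 − 191.6667 = 250; the wedge equals the tax, 22.5.
Welfare loss = ½ × 250 × 22.5 = 2812.50.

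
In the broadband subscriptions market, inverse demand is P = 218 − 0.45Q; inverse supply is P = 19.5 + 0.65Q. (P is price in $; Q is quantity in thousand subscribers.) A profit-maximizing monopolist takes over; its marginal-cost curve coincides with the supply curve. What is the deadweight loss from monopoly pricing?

Competitive equilibrium: 218 − 0.45Q = 19.5 + 0.65Q → Q* = 180.4545, P* = 136.7955.
Marginal revenue: MR = 218 − 0.9Q. Set MR = MC: 218 − 0.9Q = 19.5 + 0.65Q → Q_m = 128.0645.
Price P_m = 218 − 0.45·128.0645 = 160.371; MC(Q_m) = 19.5 + 0.65·128.0645 = 102.7419.
Competitive Q* = 180.4545, so ΔQ = 52.39; wedge = 160.371 − 102.7419 = 57.6291.
The triangle = ½ × 52.39 × 57.6291 = $1509.59 thousand.

$1509.59 thousand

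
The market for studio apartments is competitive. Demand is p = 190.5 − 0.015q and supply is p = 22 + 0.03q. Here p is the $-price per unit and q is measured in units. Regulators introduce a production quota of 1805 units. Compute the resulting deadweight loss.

$84632.51

Competitive equilibrium: 190.5 − 0.015q = 22 + 0.03q → q* = 3744.4444, p* = 134.3333.
At q = 1805: demand price = 190.5 − 0.015·1805 = 163.425; supply price = 22 + 0.03·1805 = 76.15.
Δq = 3744.4444 − 1805 = 1939.4444; wedge = 163.425 − 76.15 = 87.275.
Welfare loss = ½ × 1939.4444 × 87.275 = $84632.51.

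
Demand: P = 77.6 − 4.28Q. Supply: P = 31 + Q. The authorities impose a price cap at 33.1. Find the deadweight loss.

119.42

Competitive equilibrium: 77.6 − 4.28Q = 31 + Q → Q* = 8.8258, P* = 39.8258.
At the ceiling P = 33.1, quantity supplied = (33.1 − 31)/1 = 2.1.
Willingness to pay at Q' = 2.1: 77.6 − 4.28·2.1 = 68.612.
ΔQ = 8.8258 − 2.1 = 6.7258; wedge = 68.612 − 33.1 = 35.512.
DWL = ½ × 6.7258 × 35.512 = 119.42.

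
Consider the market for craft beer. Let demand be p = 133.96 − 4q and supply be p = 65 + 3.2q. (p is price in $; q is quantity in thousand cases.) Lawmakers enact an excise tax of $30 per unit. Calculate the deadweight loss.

Competitive equilibrium: 133.96 − 4q = 65 + 3.2q → q* = 9.5778, p* = 95.6489.
With the tax, the buyer price exceeds the seller price by 30: (133.96 − 4q) − (65 + 3.2q) = 30 → q' = 5.4111.
Δq = 9.5778 − 5.4111 = 4.1667; the wedge equals the tax, 30.
Deadweight loss = ½ × 4.1667 × 30 = $62.50 thousand.

$62.50 thousand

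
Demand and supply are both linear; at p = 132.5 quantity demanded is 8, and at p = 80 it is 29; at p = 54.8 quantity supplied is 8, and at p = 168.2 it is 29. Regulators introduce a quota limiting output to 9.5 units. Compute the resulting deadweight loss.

274.44

Demand slope = (80 − 132.5)/(29 − 8) = −2.5, so p = 152.5 − 2.5q.
Supply slope = (168.2 − 54.8)/(29 − 8) = 5.4, so p = 11.6 + 5.4q.
Competitive equilibrium: 152.5 − 2.5q = 11.6 + 5.4q → q* = 17.8354, p* = 107.9114.
At q = 9.5: demand price = 152.5 − 2.5·9.5 = 128.75; supply price = 11.6 + 5.4·9.5 = 62.9.
Δq = 17.8354 − 9.5 = 8.3354; wedge = 128.75 − 62.9 = 65.85.
The triangle = ½ × 8.3354 × 65.85 = 274.44.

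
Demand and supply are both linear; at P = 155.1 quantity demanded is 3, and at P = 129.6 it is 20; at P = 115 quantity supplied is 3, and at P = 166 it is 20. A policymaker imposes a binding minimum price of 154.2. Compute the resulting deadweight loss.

Demand slope = (129.6 − 155.1)/(20 − 3) = −1.5, so P = 159.6 − 1.5Q.
Supply slope = (166 − 115)/(20 − 3) = 3, so P = 106 + 3Q.
Competitive equilibrium: 159.6 − 1.5Q = 106 + 3Q → Q* = 11.9111, P* = 141.7333.
At the floor P = 154.2, quantity demanded = (159.6 − 154.2)/1.5 = 3.6.
Sellers' marginal cost at Q' = 3.6: 106 + 3·3.6 = 116.8.
ΔQ = 11.9111 − 3.6 = 8.3111; wedge = 154.2 − 116.8 = 37.4.
The triangle = ½ × 8.3111 × 37.4 = 155.42.

155.42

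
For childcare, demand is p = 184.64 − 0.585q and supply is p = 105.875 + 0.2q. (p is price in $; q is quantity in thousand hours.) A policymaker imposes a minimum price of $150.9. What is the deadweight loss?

Competitive equilibrium: 184.64 − 0.585q = 105.875 + 0.2q → q* = 100.3376, p* = 125.9425.
At the floor p = 150.9, quantity demanded = (184.64 − 150.9)/0.585 = 57.6752.
Sellers' marginal cost at q' = 57.6752: 105.875 + 0.2·57.6752 = 117.41.
Δq = 100.3376 − 57.6752 = 42.6624; wedge = 150.9 − 117.41 = 33.49.
The triangle = ½ × 42.6624 × 33.49 = $714.38 thousand.

$714.38 thousand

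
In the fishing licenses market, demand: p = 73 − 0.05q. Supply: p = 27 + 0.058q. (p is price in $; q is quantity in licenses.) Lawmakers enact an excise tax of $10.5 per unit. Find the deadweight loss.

Competitive equilibrium: 73 − 0.05q = 27 + 0.058q → q* = 425.9259, p* = 51.7037.
With the tax, the buyer price exceeds the seller price by 10.5: (73 − 0.05q) − (27 + 0.058q) = 10.5 → q' = 328.7037.
Δq = 425.9259 − 328.7037 = 97.2222; the wedge equals the tax, 10.5.
DWL = ½ × 97.2222 × 10.5 = $510.42.

$510.42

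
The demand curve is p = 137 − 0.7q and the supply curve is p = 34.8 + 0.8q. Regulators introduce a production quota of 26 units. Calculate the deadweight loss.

1331.41

Competitive equilibrium: 137 − 0.7q = 34.8 + 0.8q → q* = 68.1333, p* = 89.3067.
At q = 26: demand price = 137 − 0.7·26 = 118.8; supply price = 34.8 + 0.8·26 = 55.6.
Δq = 68.1333 − 26 = 42.1333; wedge = 118.8 − 55.6 = 63.2.
DWL = ½ × 42.1333 × 63.2 = 1331.41.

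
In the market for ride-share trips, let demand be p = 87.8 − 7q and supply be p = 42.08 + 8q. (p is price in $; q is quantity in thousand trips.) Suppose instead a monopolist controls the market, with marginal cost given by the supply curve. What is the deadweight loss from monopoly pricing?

Competitive equilibrium: 87.8 − 7q = 42.08 + 8q → q* = 3.048, p* = 66.464.
Marginal revenue: MR = 87.8 − 14q. Set MR = MC: 87.8 − 14q = 42.08 + 8q → q_m = 2.0782.
Price p_m = 87.8 − 7·2.0782 = 73.2526; MC(q_m) = 42.08 + 8·2.0782 = 58.7056.
Competitive q* = 3.048, so Δq = 0.9698; wedge = 73.2526 − 58.7056 = 14.547.
Welfare loss = ½ × 0.9698 × 14.547 = $7.05 thousand.

$7.05 thousand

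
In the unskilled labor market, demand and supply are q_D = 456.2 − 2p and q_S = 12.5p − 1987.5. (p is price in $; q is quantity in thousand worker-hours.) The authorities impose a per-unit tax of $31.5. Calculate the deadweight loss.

$855.39 thousand

In inverse form: demand p = 228.1 − 0.5q, supply p = 159 + 0.08q.
Competitive equilibrium: 228.1 − 0.5q = 159 + 0.08q → q* = 119.1379, p* = 168.531.
With the tax, the buyer price exceeds the seller price by 31.5: (228.1 − 0.5q) − (159 + 0.08q) = 31.5 → q' = 64.8276.
Δq = 119.1379 − 64.8276 = 54.3103; the wedge equals the tax, 31.5.
The triangle = ½ × 54.3103 × 31.5 = $855.39 thousand.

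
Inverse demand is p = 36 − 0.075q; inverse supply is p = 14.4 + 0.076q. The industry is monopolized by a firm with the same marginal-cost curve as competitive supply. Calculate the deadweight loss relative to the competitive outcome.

Competitive equilibrium: 36 − 0.075q = 14.4 + 0.076q → q* = 143.0464, p* = 25.2715.
Marginal revenue: MR = 36 − 0.15q. Set MR = MC: 36 − 0.15q = 14.4 + 0.076q → q_m = 95.5752.
Price p_m = 36 − 0.075·95.5752 = 28.8319; MC(q_m) = 14.4 + 0.076·95.5752 = 21.6637.
Competitive q* = 143.0464, so Δq = 47.4712; wedge = 28.8319 − 21.6637 = 7.1682.
Welfare loss = ½ × 47.4712 × 7.1682 = 170.14.

170.14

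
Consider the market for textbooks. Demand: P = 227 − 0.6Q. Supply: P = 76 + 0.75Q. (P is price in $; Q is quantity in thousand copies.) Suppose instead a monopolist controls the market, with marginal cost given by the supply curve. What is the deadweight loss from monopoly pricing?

$799.51 thousand

Competitive equilibrium: 227 − 0.6Q = 76 + 0.75Q → Q* = 111.8519, P* = 159.8889.
Marginal revenue: MR = 227 − 1.2Q. Set MR = MC: 227 − 1.2Q = 76 + 0.75Q → Q_m = 77.4359.
Price P_m = 227 − 0.6·77.4359 = 180.5385; MC(Q_m) = 76 + 0.75·77.4359 = 134.0769.
Competitive Q* = 111.8519, so ΔQ = 34.416; wedge = 180.5385 − 134.0769 = 46.4616.
DWL = ½ × 34.416 × 46.4616 = $799.51 thousand.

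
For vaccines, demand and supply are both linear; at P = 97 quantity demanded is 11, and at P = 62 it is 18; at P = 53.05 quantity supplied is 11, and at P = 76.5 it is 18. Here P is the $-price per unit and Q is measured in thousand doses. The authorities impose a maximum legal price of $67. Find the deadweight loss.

$5.05 thousand

Demand slope = (62 − 97)/(18 − 11) = −5, so P = 152 − 5Q.
Supply slope = (76.5 − 53.05)/(18 − 11) = 3.35, so P = 16.2 + 3.35Q.
Competitive equilibrium: 152 − 5Q = 16.2 + 3.35Q → Q* = 16.2635, P* = 70.6826.
At the ceiling P = 67, quantity supplied = (67 − 16.2)/3.35 = 15.1642.
Willingness to pay at Q' = 15.1642: 152 − 5·15.1642 = 76.179.
ΔQ = 16.2635 − 15.1642 = 1.0993; wedge = 76.179 − 67 = 9.179.
The triangle = ½ × 1.0993 × 9.179 = $5.05 thousand.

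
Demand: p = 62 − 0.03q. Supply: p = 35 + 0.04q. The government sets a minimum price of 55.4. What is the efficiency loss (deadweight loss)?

Competitive equilibrium: 62 − 0.03q = 35 + 0.04q → q* = 385.7143, p* = 50.4286.
At the floor p = 55.4, quantity demanded = (62 − 55.4)/0.03 = 220.
Sellers' marginal cost at q' = 220: 35 + 0.04·220 = 43.8.
Δq = 385.7143 − 220 = 165.7143; wedge = 55.4 − 43.8 = 11.6.
The triangle = ½ × 165.7143 × 11.6 = 961.14.

961.14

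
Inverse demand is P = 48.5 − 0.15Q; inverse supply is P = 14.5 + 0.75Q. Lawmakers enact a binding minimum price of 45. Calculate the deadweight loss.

93.89

Competitive equilibrium: 48.5 − 0.15Q = 14.5 + 0.75Q → Q* = 37.7778, P* = 42.8333.
At the floor P = 45, quantity demanded = (48.5 − 45)/0.15 = 23.3333.
Sellers' marginal cost at Q' = 23.3333: 14.5 + 0.75·23.3333 = 32.
ΔQ = 37.7778 − 23.3333 = 14.4445; wedge = 45 − 32 = 13.
Welfare loss = ½ × 14.4445 × 13 = 93.89.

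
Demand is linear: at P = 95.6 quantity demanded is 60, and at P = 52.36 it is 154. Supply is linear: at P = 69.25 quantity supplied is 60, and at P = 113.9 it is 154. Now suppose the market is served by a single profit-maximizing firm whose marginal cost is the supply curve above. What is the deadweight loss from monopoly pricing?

Demand slope = (52.36 − 95.6)/(154 − 60) = −0.46, so P = 123.2 − 0.46Q.
Supply slope = (113.9 − 69.25)/(154 − 60) = 0.475, so P = 40.75 + 0.475Q.
Competitive equilibrium: 123.2 − 0.46Q = 40.75 + 0.475Q → Q* = 88.1818, P* = 82.6364.
Marginal revenue: MR = 123.2 − 0.92Q. Set MR = MC: 123.2 − 0.92Q = 40.75 + 0.475Q → Q_m = 59.1039.
Price P_m = 123.2 − 0.46·59.1039 = 96.0122; MC(Q_m) = 40.75 + 0.475·59.1039 = 68.8244.
Competitive Q* = 88.1818, so ΔQ = 29.0779; wedge = 96.0122 − 68.8244 = 27.1878.
Welfare loss = ½ × 29.0779 × 27.1878 = 395.28.

395.28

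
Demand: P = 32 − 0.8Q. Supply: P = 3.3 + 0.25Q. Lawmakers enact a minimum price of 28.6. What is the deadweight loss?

Competitive equilibrium: 32 − 0.8Q = 3.3 + 0.25Q → Q* = 27.3333, P* = 10.1333.
At the floor P = 28.6, quantity demanded = (32 − 28.6)/0.8 = 4.25.
Sellers' marginal cost at Q' = 4.25: 3.3 + 0.25·4.25 = 4.3625.
ΔQ = 27.3333 − 4.25 = 23.0833; wedge = 28.6 − 4.3625 = 24.2375.
DWL = ½ × 23.0833 × 24.2375 = 279.74.

279.74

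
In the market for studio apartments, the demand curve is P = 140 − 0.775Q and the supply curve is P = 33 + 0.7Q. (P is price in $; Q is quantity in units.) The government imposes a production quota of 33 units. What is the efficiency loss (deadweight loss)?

Competitive equilibrium: 140 − 0.775Q = 33 + 0.7Q → Q* = 72.54237, P* = 83.77966.
At Q = 33: demand price = 140 − 0.775·33 = 114.425; supply price = 33 + 0.7·33 = 56.1.
ΔQ = 72.54237 − 33 = 39.54237; wedge = 114.425 − 56.1 = 58.325.
DWL = ½ × 39.54237 × 58.325 = $1153.15.

$1153.15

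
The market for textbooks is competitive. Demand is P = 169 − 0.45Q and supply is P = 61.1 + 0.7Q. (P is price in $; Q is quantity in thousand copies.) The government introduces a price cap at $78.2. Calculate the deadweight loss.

$2769.21 thousand

Competitive equilibrium: 169 − 0.45Q = 61.1 + 0.7Q → Q* = 93.8261, P* = 126.7783.
At the ceiling P = 78.2, quantity supplied = (78.2 − 61.1)/0.7 = 24.4286.
Willingness to pay at Q' = 24.4286: 169 − 0.45·24.4286 = 158.0071.
ΔQ = 93.8261 − 24.4286 = 69.3975; wedge = 158.0071 − 78.2 = 79.8071.
Welfare loss = ½ × 69.3975 × 79.8071 = $2769.21 thousand.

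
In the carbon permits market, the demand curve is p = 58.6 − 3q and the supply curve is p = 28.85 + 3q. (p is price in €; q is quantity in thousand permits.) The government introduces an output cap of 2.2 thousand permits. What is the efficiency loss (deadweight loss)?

Competitive equilibrium: 58.6 − 3q = 28.85 + 3q → q* = 4.95833, p* = 43.725.
At q = 2.2: demand price = 58.6 − 3·2.2 = 52; supply price = 28.85 + 3·2.2 = 35.45.
Δq = 4.95833 − 2.2 = 2.75833; wedge = 52 − 35.45 = 16.55.
Welfare loss = ½ × 2.75833 × 16.55 = €22.83 thousand.

€22.83 thousand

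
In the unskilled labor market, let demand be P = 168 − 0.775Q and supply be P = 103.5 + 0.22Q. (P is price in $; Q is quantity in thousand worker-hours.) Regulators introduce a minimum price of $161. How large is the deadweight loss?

$1548.58 thousand

Competitive equilibrium: 168 − 0.775Q = 103.5 + 0.22Q → Q* = 64.8241, P* = 117.7613.
At the floor P = 161, quantity demanded = (168 − 161)/0.775 = 9.0323.
Sellers' marginal cost at Q' = 9.0323: 103.5 + 0.22·9.0323 = 105.4871.
ΔQ = 64.8241 − 9.0323 = 55.7918; wedge = 161 − 105.4871 = 55.5129.
Welfare loss = ½ × 55.7918 × 55.5129 = $1548.58 thousand.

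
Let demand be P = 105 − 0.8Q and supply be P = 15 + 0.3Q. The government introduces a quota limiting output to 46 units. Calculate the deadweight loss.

Competitive equilibrium: 105 − 0.8Q = 15 + 0.3Q → Q* = 81.8182, P* = 39.5455.
At Q = 46: demand price = 105 − 0.8·46 = 68.2; supply price = 15 + 0.3·46 = 28.8.
ΔQ = 81.8182 − 46 = 35.8182; wedge = 68.2 − 28.8 = 39.4.
The triangle = ½ × 35.8182 × 39.4 = 705.62.

705.62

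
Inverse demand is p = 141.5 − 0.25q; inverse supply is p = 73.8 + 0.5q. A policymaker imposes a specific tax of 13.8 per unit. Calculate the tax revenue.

991.76

Competitive equilibrium: 141.5 − 0.25q = 73.8 + 0.5q → q* = 90.2667, p* = 118.9333.
With the tax, the buyer price exceeds the seller price by 13.8: (141.5 − 0.25q) − (73.8 + 0.5q) = 13.8 → q' = 71.8667.
Tax revenue = 13.8 × 71.8667 = 991.76.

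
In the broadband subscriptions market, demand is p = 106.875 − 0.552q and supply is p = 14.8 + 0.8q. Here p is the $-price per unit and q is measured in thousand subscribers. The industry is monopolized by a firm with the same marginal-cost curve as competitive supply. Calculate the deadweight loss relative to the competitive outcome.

Competitive equilibrium: 106.875 − 0.552q = 14.8 + 0.8q → q* = 68.1028, p* = 69.2822.
Marginal revenue: MR = 106.875 − 1.104q. Set MR = MC: 106.875 − 1.104q = 14.8 + 0.8q → q_m = 48.3587.
Price p_m = 106.875 − 0.552·48.3587 = 80.181; MC(q_m) = 14.8 + 0.8·48.3587 = 53.487.
Competitive q* = 68.1028, so Δq = 19.7441; wedge = 80.181 − 53.487 = 26.694.
The triangle = ½ × 19.7441 × 26.694 = $263.52 thousand.

$263.52 thousand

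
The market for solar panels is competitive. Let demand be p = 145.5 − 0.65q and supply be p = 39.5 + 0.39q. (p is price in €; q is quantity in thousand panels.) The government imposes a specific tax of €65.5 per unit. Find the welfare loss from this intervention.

Competitive equilibrium: 145.5 − 0.65q = 39.5 + 0.39q → q* = 101.9231, p* = 79.25.
With the tax, the buyer price exceeds the seller price by 65.5: (145.5 − 0.65q) − (39.5 + 0.39q) = 65.5 → q' = 38.9423.
Δq = 101.9231 − 38.9423 = 62.9808; the wedge equals the tax, 65.5.
Welfare loss = ½ × 62.9808 × 65.5 = €2062.62 thousand.

€2062.62 thousand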